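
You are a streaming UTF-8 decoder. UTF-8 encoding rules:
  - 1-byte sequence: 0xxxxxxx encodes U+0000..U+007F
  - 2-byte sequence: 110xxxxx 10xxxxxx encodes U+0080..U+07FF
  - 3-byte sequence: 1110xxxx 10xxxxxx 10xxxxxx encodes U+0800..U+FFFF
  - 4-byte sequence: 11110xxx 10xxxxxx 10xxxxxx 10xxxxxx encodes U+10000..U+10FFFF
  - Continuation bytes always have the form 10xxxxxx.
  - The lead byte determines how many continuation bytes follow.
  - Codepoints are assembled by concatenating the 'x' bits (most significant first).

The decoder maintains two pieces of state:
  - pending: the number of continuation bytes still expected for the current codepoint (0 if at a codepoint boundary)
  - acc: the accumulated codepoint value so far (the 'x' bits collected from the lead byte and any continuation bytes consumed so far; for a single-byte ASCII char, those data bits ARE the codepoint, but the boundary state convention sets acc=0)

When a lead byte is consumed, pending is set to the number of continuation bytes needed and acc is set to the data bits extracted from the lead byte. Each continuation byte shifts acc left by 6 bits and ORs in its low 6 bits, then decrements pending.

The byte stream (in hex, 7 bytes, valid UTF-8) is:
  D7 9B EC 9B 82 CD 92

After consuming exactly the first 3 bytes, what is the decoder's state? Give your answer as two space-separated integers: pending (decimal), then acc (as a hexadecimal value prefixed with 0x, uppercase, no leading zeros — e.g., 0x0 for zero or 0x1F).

Byte[0]=D7: 2-byte lead. pending=1, acc=0x17
Byte[1]=9B: continuation. acc=(acc<<6)|0x1B=0x5DB, pending=0
Byte[2]=EC: 3-byte lead. pending=2, acc=0xC

Answer: 2 0xC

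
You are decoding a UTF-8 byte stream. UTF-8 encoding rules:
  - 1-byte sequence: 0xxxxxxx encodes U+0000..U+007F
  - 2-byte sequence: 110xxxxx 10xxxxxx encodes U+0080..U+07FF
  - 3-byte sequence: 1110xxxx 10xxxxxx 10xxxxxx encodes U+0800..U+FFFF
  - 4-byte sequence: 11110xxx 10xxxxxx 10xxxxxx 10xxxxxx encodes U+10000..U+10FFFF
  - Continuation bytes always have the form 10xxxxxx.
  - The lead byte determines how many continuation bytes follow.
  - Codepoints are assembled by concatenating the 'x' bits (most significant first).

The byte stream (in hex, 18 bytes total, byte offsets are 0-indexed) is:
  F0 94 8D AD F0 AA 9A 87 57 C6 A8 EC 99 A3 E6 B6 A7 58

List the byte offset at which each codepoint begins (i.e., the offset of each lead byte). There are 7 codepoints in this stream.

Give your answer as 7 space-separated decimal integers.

Byte[0]=F0: 4-byte lead, need 3 cont bytes. acc=0x0
Byte[1]=94: continuation. acc=(acc<<6)|0x14=0x14
Byte[2]=8D: continuation. acc=(acc<<6)|0x0D=0x50D
Byte[3]=AD: continuation. acc=(acc<<6)|0x2D=0x1436D
Completed: cp=U+1436D (starts at byte 0)
Byte[4]=F0: 4-byte lead, need 3 cont bytes. acc=0x0
Byte[5]=AA: continuation. acc=(acc<<6)|0x2A=0x2A
Byte[6]=9A: continuation. acc=(acc<<6)|0x1A=0xA9A
Byte[7]=87: continuation. acc=(acc<<6)|0x07=0x2A687
Completed: cp=U+2A687 (starts at byte 4)
Byte[8]=57: 1-byte ASCII. cp=U+0057
Byte[9]=C6: 2-byte lead, need 1 cont bytes. acc=0x6
Byte[10]=A8: continuation. acc=(acc<<6)|0x28=0x1A8
Completed: cp=U+01A8 (starts at byte 9)
Byte[11]=EC: 3-byte lead, need 2 cont bytes. acc=0xC
Byte[12]=99: continuation. acc=(acc<<6)|0x19=0x319
Byte[13]=A3: continuation. acc=(acc<<6)|0x23=0xC663
Completed: cp=U+C663 (starts at byte 11)
Byte[14]=E6: 3-byte lead, need 2 cont bytes. acc=0x6
Byte[15]=B6: continuation. acc=(acc<<6)|0x36=0x1B6
Byte[16]=A7: continuation. acc=(acc<<6)|0x27=0x6DA7
Completed: cp=U+6DA7 (starts at byte 14)
Byte[17]=58: 1-byte ASCII. cp=U+0058

Answer: 0 4 8 9 11 14 17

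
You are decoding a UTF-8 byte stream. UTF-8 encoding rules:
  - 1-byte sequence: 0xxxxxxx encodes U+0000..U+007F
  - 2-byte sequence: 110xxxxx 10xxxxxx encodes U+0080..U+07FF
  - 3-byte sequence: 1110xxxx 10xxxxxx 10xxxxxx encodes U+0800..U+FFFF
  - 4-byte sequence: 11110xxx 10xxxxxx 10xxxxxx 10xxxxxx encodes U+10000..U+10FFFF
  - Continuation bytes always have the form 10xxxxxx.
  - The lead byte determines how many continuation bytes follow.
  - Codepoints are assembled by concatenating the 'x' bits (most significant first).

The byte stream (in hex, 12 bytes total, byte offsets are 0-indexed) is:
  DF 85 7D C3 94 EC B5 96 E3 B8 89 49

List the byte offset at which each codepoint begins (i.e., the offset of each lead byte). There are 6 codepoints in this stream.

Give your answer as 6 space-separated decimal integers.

Answer: 0 2 3 5 8 11

Derivation:
Byte[0]=DF: 2-byte lead, need 1 cont bytes. acc=0x1F
Byte[1]=85: continuation. acc=(acc<<6)|0x05=0x7C5
Completed: cp=U+07C5 (starts at byte 0)
Byte[2]=7D: 1-byte ASCII. cp=U+007D
Byte[3]=C3: 2-byte lead, need 1 cont bytes. acc=0x3
Byte[4]=94: continuation. acc=(acc<<6)|0x14=0xD4
Completed: cp=U+00D4 (starts at byte 3)
Byte[5]=EC: 3-byte lead, need 2 cont bytes. acc=0xC
Byte[6]=B5: continuation. acc=(acc<<6)|0x35=0x335
Byte[7]=96: continuation. acc=(acc<<6)|0x16=0xCD56
Completed: cp=U+CD56 (starts at byte 5)
Byte[8]=E3: 3-byte lead, need 2 cont bytes. acc=0x3
Byte[9]=B8: continuation. acc=(acc<<6)|0x38=0xF8
Byte[10]=89: continuation. acc=(acc<<6)|0x09=0x3E09
Completed: cp=U+3E09 (starts at byte 8)
Byte[11]=49: 1-byte ASCII. cp=U+0049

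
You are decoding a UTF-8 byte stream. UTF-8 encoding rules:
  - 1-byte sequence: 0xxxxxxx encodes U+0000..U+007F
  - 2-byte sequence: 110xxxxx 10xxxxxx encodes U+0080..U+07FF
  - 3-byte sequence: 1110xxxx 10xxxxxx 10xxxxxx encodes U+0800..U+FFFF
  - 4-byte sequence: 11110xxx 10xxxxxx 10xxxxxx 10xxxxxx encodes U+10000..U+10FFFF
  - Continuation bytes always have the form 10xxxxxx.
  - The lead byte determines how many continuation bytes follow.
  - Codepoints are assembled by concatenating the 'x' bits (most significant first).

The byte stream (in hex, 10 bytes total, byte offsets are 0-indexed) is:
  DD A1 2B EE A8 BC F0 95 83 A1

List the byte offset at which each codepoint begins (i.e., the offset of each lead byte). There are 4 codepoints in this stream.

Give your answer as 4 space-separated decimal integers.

Answer: 0 2 3 6

Derivation:
Byte[0]=DD: 2-byte lead, need 1 cont bytes. acc=0x1D
Byte[1]=A1: continuation. acc=(acc<<6)|0x21=0x761
Completed: cp=U+0761 (starts at byte 0)
Byte[2]=2B: 1-byte ASCII. cp=U+002B
Byte[3]=EE: 3-byte lead, need 2 cont bytes. acc=0xE
Byte[4]=A8: continuation. acc=(acc<<6)|0x28=0x3A8
Byte[5]=BC: continuation. acc=(acc<<6)|0x3C=0xEA3C
Completed: cp=U+EA3C (starts at byte 3)
Byte[6]=F0: 4-byte lead, need 3 cont bytes. acc=0x0
Byte[7]=95: continuation. acc=(acc<<6)|0x15=0x15
Byte[8]=83: continuation. acc=(acc<<6)|0x03=0x543
Byte[9]=A1: continuation. acc=(acc<<6)|0x21=0x150E1
Completed: cp=U+150E1 (starts at byte 6)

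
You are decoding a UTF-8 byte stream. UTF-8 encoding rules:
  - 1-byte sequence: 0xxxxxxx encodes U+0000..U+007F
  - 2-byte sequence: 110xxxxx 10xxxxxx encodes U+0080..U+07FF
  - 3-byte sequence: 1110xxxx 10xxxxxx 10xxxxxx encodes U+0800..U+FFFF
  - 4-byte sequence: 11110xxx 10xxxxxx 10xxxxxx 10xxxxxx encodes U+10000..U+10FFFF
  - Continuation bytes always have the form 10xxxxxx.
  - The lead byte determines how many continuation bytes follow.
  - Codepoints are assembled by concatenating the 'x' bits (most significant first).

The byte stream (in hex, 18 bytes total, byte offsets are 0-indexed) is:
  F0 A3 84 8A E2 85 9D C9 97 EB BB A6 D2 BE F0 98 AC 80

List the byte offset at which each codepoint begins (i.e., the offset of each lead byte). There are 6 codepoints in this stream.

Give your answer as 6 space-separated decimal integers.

Byte[0]=F0: 4-byte lead, need 3 cont bytes. acc=0x0
Byte[1]=A3: continuation. acc=(acc<<6)|0x23=0x23
Byte[2]=84: continuation. acc=(acc<<6)|0x04=0x8C4
Byte[3]=8A: continuation. acc=(acc<<6)|0x0A=0x2310A
Completed: cp=U+2310A (starts at byte 0)
Byte[4]=E2: 3-byte lead, need 2 cont bytes. acc=0x2
Byte[5]=85: continuation. acc=(acc<<6)|0x05=0x85
Byte[6]=9D: continuation. acc=(acc<<6)|0x1D=0x215D
Completed: cp=U+215D (starts at byte 4)
Byte[7]=C9: 2-byte lead, need 1 cont bytes. acc=0x9
Byte[8]=97: continuation. acc=(acc<<6)|0x17=0x257
Completed: cp=U+0257 (starts at byte 7)
Byte[9]=EB: 3-byte lead, need 2 cont bytes. acc=0xB
Byte[10]=BB: continuation. acc=(acc<<6)|0x3B=0x2FB
Byte[11]=A6: continuation. acc=(acc<<6)|0x26=0xBEE6
Completed: cp=U+BEE6 (starts at byte 9)
Byte[12]=D2: 2-byte lead, need 1 cont bytes. acc=0x12
Byte[13]=BE: continuation. acc=(acc<<6)|0x3E=0x4BE
Completed: cp=U+04BE (starts at byte 12)
Byte[14]=F0: 4-byte lead, need 3 cont bytes. acc=0x0
Byte[15]=98: continuation. acc=(acc<<6)|0x18=0x18
Byte[16]=AC: continuation. acc=(acc<<6)|0x2C=0x62C
Byte[17]=80: continuation. acc=(acc<<6)|0x00=0x18B00
Completed: cp=U+18B00 (starts at byte 14)

Answer: 0 4 7 9 12 14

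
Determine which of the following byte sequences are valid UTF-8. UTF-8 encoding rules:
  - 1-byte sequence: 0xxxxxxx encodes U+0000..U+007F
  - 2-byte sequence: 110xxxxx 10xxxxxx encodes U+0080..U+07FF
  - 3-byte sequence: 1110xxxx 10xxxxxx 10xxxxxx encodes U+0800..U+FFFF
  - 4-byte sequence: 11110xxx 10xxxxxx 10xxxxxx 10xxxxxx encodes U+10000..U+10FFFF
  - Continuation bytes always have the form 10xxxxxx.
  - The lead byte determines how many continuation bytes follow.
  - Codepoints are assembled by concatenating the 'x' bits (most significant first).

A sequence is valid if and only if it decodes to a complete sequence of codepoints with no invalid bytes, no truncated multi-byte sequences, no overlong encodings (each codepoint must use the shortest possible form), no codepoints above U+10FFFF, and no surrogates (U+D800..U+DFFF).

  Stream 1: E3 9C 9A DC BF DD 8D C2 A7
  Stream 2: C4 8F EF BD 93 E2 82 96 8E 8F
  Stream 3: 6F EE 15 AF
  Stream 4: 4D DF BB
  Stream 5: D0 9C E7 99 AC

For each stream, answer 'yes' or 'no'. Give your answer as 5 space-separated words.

Answer: yes no no yes yes

Derivation:
Stream 1: decodes cleanly. VALID
Stream 2: error at byte offset 8. INVALID
Stream 3: error at byte offset 2. INVALID
Stream 4: decodes cleanly. VALID
Stream 5: decodes cleanly. VALID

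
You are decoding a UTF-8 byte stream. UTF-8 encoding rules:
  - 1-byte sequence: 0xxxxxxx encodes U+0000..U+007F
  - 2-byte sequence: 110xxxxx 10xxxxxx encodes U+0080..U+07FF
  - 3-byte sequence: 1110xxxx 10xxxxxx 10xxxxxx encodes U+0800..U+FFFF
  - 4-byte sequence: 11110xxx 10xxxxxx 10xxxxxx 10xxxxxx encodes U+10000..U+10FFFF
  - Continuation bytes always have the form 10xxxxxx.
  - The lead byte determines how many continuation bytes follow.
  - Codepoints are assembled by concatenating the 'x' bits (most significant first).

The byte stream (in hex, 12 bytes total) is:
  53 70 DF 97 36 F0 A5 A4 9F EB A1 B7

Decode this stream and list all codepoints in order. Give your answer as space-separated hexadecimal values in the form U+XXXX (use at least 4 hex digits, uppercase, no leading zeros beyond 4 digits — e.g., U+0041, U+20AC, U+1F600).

Answer: U+0053 U+0070 U+07D7 U+0036 U+2591F U+B877

Derivation:
Byte[0]=53: 1-byte ASCII. cp=U+0053
Byte[1]=70: 1-byte ASCII. cp=U+0070
Byte[2]=DF: 2-byte lead, need 1 cont bytes. acc=0x1F
Byte[3]=97: continuation. acc=(acc<<6)|0x17=0x7D7
Completed: cp=U+07D7 (starts at byte 2)
Byte[4]=36: 1-byte ASCII. cp=U+0036
Byte[5]=F0: 4-byte lead, need 3 cont bytes. acc=0x0
Byte[6]=A5: continuation. acc=(acc<<6)|0x25=0x25
Byte[7]=A4: continuation. acc=(acc<<6)|0x24=0x964
Byte[8]=9F: continuation. acc=(acc<<6)|0x1F=0x2591F
Completed: cp=U+2591F (starts at byte 5)
Byte[9]=EB: 3-byte lead, need 2 cont bytes. acc=0xB
Byte[10]=A1: continuation. acc=(acc<<6)|0x21=0x2E1
Byte[11]=B7: continuation. acc=(acc<<6)|0x37=0xB877
Completed: cp=U+B877 (starts at byte 9)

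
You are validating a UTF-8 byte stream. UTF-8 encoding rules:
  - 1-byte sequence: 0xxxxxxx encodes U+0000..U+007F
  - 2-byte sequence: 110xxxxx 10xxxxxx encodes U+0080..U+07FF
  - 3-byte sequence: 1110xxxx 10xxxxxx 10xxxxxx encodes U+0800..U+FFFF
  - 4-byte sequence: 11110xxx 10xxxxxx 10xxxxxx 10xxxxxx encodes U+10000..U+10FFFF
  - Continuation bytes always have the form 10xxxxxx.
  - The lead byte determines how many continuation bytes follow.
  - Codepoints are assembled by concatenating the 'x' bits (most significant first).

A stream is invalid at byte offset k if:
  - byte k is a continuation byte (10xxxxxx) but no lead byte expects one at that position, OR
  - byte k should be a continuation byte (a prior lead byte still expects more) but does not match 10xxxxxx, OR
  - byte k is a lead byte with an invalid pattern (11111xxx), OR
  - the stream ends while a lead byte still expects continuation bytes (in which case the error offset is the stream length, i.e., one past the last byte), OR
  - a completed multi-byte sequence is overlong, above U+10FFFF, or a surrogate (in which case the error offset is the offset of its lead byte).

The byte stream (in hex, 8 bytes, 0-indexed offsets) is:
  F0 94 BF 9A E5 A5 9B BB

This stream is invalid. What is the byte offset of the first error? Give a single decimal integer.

Byte[0]=F0: 4-byte lead, need 3 cont bytes. acc=0x0
Byte[1]=94: continuation. acc=(acc<<6)|0x14=0x14
Byte[2]=BF: continuation. acc=(acc<<6)|0x3F=0x53F
Byte[3]=9A: continuation. acc=(acc<<6)|0x1A=0x14FDA
Completed: cp=U+14FDA (starts at byte 0)
Byte[4]=E5: 3-byte lead, need 2 cont bytes. acc=0x5
Byte[5]=A5: continuation. acc=(acc<<6)|0x25=0x165
Byte[6]=9B: continuation. acc=(acc<<6)|0x1B=0x595B
Completed: cp=U+595B (starts at byte 4)
Byte[7]=BB: INVALID lead byte (not 0xxx/110x/1110/11110)

Answer: 7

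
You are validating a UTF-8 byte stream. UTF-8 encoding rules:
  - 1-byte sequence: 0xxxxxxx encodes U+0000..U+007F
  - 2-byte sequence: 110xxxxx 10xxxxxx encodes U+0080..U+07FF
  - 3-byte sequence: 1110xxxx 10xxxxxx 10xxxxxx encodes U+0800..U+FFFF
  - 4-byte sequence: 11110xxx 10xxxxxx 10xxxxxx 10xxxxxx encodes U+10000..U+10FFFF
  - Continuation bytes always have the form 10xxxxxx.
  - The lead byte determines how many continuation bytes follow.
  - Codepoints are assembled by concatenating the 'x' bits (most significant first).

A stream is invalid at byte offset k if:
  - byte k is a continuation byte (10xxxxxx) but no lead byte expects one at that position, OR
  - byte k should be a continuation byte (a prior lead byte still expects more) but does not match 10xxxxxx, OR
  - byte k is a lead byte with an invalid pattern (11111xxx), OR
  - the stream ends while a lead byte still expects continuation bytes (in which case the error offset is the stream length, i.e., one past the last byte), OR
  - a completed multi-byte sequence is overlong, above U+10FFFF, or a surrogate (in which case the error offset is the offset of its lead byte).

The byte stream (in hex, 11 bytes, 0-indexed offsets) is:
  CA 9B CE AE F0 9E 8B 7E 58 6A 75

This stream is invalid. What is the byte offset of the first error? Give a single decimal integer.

Byte[0]=CA: 2-byte lead, need 1 cont bytes. acc=0xA
Byte[1]=9B: continuation. acc=(acc<<6)|0x1B=0x29B
Completed: cp=U+029B (starts at byte 0)
Byte[2]=CE: 2-byte lead, need 1 cont bytes. acc=0xE
Byte[3]=AE: continuation. acc=(acc<<6)|0x2E=0x3AE
Completed: cp=U+03AE (starts at byte 2)
Byte[4]=F0: 4-byte lead, need 3 cont bytes. acc=0x0
Byte[5]=9E: continuation. acc=(acc<<6)|0x1E=0x1E
Byte[6]=8B: continuation. acc=(acc<<6)|0x0B=0x78B
Byte[7]=7E: expected 10xxxxxx continuation. INVALID

Answer: 7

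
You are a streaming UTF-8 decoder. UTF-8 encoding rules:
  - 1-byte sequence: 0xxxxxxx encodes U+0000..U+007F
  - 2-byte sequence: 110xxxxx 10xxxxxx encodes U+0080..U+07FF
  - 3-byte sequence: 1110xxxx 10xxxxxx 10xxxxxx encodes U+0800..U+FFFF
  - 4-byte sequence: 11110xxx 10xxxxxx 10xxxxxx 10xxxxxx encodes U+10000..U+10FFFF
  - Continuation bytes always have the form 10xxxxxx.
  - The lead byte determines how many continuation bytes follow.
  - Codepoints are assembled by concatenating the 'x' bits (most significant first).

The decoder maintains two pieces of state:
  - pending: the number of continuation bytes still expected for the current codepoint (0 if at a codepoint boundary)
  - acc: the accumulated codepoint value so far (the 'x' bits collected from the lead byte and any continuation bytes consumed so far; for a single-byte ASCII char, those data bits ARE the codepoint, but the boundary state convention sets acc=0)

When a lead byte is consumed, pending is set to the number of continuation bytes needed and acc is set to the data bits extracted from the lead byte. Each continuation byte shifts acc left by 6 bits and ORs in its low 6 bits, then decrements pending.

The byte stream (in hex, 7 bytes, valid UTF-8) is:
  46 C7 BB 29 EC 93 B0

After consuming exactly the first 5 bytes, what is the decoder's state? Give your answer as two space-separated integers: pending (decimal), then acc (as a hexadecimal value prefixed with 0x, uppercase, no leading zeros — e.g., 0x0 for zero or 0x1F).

Byte[0]=46: 1-byte. pending=0, acc=0x0
Byte[1]=C7: 2-byte lead. pending=1, acc=0x7
Byte[2]=BB: continuation. acc=(acc<<6)|0x3B=0x1FB, pending=0
Byte[3]=29: 1-byte. pending=0, acc=0x0
Byte[4]=EC: 3-byte lead. pending=2, acc=0xC

Answer: 2 0xC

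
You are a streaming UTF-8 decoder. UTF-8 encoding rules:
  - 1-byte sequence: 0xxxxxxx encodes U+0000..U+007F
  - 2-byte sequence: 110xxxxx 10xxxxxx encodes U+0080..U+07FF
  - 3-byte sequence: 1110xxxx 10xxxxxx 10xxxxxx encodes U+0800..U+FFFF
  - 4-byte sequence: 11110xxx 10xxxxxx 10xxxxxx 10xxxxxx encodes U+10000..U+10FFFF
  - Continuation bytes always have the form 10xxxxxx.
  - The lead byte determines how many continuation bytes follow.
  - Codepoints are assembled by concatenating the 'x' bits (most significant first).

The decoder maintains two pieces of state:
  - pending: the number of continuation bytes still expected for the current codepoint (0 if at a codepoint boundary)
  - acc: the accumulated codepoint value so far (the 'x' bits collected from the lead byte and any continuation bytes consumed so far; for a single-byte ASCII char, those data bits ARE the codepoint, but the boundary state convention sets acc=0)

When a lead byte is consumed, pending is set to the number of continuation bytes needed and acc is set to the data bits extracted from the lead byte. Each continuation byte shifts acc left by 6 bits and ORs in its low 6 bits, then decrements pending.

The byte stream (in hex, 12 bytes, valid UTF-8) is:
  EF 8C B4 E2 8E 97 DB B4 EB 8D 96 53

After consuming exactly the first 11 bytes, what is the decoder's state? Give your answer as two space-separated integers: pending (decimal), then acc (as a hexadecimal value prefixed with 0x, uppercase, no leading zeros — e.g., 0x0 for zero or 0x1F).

Byte[0]=EF: 3-byte lead. pending=2, acc=0xF
Byte[1]=8C: continuation. acc=(acc<<6)|0x0C=0x3CC, pending=1
Byte[2]=B4: continuation. acc=(acc<<6)|0x34=0xF334, pending=0
Byte[3]=E2: 3-byte lead. pending=2, acc=0x2
Byte[4]=8E: continuation. acc=(acc<<6)|0x0E=0x8E, pending=1
Byte[5]=97: continuation. acc=(acc<<6)|0x17=0x2397, pending=0
Byte[6]=DB: 2-byte lead. pending=1, acc=0x1B
Byte[7]=B4: continuation. acc=(acc<<6)|0x34=0x6F4, pending=0
Byte[8]=EB: 3-byte lead. pending=2, acc=0xB
Byte[9]=8D: continuation. acc=(acc<<6)|0x0D=0x2CD, pending=1
Byte[10]=96: continuation. acc=(acc<<6)|0x16=0xB356, pending=0

Answer: 0 0xB356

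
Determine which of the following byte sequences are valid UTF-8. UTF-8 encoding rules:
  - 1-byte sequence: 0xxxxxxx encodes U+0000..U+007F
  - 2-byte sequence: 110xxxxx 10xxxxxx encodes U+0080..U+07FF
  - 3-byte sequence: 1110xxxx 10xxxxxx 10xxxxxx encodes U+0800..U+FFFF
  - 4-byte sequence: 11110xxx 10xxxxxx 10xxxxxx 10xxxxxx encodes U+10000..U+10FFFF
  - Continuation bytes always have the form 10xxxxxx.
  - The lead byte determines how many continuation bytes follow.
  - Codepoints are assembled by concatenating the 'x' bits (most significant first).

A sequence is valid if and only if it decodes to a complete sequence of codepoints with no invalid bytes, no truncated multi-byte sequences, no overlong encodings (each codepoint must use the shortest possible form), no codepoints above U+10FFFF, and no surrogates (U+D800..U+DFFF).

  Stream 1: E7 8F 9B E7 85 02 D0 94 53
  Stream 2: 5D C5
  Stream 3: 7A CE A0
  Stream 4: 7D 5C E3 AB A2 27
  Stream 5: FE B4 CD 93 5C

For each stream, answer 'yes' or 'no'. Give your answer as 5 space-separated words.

Stream 1: error at byte offset 5. INVALID
Stream 2: error at byte offset 2. INVALID
Stream 3: decodes cleanly. VALID
Stream 4: decodes cleanly. VALID
Stream 5: error at byte offset 0. INVALID

Answer: no no yes yes no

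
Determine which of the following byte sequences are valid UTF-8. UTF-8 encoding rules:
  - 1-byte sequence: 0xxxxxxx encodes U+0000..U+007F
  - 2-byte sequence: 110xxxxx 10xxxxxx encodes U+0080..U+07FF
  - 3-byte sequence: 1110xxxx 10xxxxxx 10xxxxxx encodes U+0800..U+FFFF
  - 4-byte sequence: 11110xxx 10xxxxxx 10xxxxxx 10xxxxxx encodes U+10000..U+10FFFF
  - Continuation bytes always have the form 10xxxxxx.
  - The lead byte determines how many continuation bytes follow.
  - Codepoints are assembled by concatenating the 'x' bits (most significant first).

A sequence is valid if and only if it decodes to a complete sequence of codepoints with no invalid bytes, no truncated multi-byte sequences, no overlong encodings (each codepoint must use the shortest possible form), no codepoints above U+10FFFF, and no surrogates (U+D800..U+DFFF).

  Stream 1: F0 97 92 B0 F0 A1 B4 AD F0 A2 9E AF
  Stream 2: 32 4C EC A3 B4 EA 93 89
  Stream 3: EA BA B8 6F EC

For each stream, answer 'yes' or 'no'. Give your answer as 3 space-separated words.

Answer: yes yes no

Derivation:
Stream 1: decodes cleanly. VALID
Stream 2: decodes cleanly. VALID
Stream 3: error at byte offset 5. INVALID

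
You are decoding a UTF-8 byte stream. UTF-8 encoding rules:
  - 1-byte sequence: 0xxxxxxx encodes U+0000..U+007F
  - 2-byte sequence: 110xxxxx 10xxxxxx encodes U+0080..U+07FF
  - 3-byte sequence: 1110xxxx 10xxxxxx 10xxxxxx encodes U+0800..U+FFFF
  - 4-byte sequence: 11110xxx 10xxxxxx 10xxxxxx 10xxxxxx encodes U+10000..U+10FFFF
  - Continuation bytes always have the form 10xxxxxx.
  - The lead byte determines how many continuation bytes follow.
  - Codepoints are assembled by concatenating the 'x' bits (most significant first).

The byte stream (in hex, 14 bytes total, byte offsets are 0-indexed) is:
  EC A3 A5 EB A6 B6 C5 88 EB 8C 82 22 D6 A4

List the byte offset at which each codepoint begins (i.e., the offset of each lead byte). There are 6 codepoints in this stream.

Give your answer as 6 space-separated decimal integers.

Answer: 0 3 6 8 11 12

Derivation:
Byte[0]=EC: 3-byte lead, need 2 cont bytes. acc=0xC
Byte[1]=A3: continuation. acc=(acc<<6)|0x23=0x323
Byte[2]=A5: continuation. acc=(acc<<6)|0x25=0xC8E5
Completed: cp=U+C8E5 (starts at byte 0)
Byte[3]=EB: 3-byte lead, need 2 cont bytes. acc=0xB
Byte[4]=A6: continuation. acc=(acc<<6)|0x26=0x2E6
Byte[5]=B6: continuation. acc=(acc<<6)|0x36=0xB9B6
Completed: cp=U+B9B6 (starts at byte 3)
Byte[6]=C5: 2-byte lead, need 1 cont bytes. acc=0x5
Byte[7]=88: continuation. acc=(acc<<6)|0x08=0x148
Completed: cp=U+0148 (starts at byte 6)
Byte[8]=EB: 3-byte lead, need 2 cont bytes. acc=0xB
Byte[9]=8C: continuation. acc=(acc<<6)|0x0C=0x2CC
Byte[10]=82: continuation. acc=(acc<<6)|0x02=0xB302
Completed: cp=U+B302 (starts at byte 8)
Byte[11]=22: 1-byte ASCII. cp=U+0022
Byte[12]=D6: 2-byte lead, need 1 cont bytes. acc=0x16
Byte[13]=A4: continuation. acc=(acc<<6)|0x24=0x5A4
Completed: cp=U+05A4 (starts at byte 12)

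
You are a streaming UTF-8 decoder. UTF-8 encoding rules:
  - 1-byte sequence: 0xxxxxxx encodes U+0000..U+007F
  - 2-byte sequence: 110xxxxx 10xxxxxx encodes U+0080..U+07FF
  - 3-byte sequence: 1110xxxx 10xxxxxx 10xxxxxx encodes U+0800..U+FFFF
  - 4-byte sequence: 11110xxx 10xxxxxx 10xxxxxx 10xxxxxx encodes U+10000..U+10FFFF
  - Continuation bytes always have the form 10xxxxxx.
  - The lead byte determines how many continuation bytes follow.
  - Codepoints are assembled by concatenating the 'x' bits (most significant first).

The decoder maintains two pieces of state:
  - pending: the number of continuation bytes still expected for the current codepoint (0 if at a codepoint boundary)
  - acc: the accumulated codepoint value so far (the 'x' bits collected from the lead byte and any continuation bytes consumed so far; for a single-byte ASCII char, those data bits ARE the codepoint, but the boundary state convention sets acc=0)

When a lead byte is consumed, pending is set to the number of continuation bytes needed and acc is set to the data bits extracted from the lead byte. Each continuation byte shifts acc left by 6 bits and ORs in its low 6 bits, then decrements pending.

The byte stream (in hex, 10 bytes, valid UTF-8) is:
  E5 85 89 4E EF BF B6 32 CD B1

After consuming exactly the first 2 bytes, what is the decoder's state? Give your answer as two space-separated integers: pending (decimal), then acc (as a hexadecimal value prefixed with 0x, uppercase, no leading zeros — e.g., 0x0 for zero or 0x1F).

Answer: 1 0x145

Derivation:
Byte[0]=E5: 3-byte lead. pending=2, acc=0x5
Byte[1]=85: continuation. acc=(acc<<6)|0x05=0x145, pending=1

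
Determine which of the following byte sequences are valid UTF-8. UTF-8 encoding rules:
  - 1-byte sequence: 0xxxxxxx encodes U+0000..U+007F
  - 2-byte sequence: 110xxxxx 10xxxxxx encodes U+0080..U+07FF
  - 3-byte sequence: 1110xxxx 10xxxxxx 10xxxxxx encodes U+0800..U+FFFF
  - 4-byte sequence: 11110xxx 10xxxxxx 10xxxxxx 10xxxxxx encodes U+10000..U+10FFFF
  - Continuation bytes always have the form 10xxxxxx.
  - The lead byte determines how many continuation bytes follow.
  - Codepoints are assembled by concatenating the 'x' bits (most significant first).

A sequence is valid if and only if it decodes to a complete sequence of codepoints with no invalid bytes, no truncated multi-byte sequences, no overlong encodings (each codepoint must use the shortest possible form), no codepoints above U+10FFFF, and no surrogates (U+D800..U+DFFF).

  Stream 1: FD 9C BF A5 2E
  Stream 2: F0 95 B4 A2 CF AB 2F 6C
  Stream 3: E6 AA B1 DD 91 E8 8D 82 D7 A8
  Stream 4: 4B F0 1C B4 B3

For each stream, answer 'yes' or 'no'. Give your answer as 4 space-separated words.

Answer: no yes yes no

Derivation:
Stream 1: error at byte offset 0. INVALID
Stream 2: decodes cleanly. VALID
Stream 3: decodes cleanly. VALID
Stream 4: error at byte offset 2. INVALID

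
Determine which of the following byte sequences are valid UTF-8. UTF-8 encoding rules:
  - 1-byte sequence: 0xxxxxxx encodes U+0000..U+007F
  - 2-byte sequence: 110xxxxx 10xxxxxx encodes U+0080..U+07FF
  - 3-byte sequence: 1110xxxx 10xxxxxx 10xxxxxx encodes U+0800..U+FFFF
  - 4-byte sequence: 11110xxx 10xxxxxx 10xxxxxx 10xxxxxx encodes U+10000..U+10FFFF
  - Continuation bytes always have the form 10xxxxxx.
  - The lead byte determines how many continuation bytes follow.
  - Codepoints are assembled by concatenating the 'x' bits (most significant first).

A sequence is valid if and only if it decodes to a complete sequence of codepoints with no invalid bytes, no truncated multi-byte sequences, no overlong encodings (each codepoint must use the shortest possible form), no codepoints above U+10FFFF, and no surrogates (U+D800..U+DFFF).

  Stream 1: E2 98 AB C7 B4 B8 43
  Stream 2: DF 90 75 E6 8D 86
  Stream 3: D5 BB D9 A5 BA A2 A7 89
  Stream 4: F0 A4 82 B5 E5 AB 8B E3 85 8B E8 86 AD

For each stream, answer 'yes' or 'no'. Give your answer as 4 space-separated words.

Answer: no yes no yes

Derivation:
Stream 1: error at byte offset 5. INVALID
Stream 2: decodes cleanly. VALID
Stream 3: error at byte offset 4. INVALID
Stream 4: decodes cleanly. VALID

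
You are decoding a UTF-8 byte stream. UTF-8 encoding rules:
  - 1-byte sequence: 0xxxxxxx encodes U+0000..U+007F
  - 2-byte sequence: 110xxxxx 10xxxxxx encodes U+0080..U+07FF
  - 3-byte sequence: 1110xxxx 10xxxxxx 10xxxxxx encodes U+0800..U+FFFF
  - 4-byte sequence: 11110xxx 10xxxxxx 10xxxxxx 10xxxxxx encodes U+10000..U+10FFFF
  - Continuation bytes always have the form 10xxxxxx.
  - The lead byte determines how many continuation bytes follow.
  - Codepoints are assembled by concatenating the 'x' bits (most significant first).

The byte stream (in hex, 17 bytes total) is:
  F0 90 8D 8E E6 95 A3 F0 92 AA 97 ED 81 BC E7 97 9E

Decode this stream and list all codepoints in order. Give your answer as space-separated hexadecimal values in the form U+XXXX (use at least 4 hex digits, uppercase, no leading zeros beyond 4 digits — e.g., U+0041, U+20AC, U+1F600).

Answer: U+1034E U+6563 U+12A97 U+D07C U+75DE

Derivation:
Byte[0]=F0: 4-byte lead, need 3 cont bytes. acc=0x0
Byte[1]=90: continuation. acc=(acc<<6)|0x10=0x10
Byte[2]=8D: continuation. acc=(acc<<6)|0x0D=0x40D
Byte[3]=8E: continuation. acc=(acc<<6)|0x0E=0x1034E
Completed: cp=U+1034E (starts at byte 0)
Byte[4]=E6: 3-byte lead, need 2 cont bytes. acc=0x6
Byte[5]=95: continuation. acc=(acc<<6)|0x15=0x195
Byte[6]=A3: continuation. acc=(acc<<6)|0x23=0x6563
Completed: cp=U+6563 (starts at byte 4)
Byte[7]=F0: 4-byte lead, need 3 cont bytes. acc=0x0
Byte[8]=92: continuation. acc=(acc<<6)|0x12=0x12
Byte[9]=AA: continuation. acc=(acc<<6)|0x2A=0x4AA
Byte[10]=97: continuation. acc=(acc<<6)|0x17=0x12A97
Completed: cp=U+12A97 (starts at byte 7)
Byte[11]=ED: 3-byte lead, need 2 cont bytes. acc=0xD
Byte[12]=81: continuation. acc=(acc<<6)|0x01=0x341
Byte[13]=BC: continuation. acc=(acc<<6)|0x3C=0xD07C
Completed: cp=U+D07C (starts at byte 11)
Byte[14]=E7: 3-byte lead, need 2 cont bytes. acc=0x7
Byte[15]=97: continuation. acc=(acc<<6)|0x17=0x1D7
Byte[16]=9E: continuation. acc=(acc<<6)|0x1E=0x75DE
Completed: cp=U+75DE (starts at byte 14)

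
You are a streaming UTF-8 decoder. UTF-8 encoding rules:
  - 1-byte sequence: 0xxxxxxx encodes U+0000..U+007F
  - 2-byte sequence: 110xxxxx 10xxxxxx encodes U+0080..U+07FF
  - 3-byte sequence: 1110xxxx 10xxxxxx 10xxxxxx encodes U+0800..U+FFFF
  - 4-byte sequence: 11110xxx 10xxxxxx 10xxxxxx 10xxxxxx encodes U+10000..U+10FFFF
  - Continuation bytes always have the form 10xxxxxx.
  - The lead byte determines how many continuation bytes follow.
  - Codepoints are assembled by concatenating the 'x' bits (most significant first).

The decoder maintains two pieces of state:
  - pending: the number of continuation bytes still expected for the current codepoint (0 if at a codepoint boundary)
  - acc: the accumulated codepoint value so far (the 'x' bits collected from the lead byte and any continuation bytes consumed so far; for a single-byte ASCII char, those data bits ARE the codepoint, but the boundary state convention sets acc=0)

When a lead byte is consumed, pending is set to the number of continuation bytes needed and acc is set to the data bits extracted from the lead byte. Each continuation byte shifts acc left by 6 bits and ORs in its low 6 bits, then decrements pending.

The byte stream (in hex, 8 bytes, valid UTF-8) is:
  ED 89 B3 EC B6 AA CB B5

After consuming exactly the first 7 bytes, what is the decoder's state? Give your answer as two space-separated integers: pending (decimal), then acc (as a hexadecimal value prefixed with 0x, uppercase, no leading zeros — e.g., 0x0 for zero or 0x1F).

Byte[0]=ED: 3-byte lead. pending=2, acc=0xD
Byte[1]=89: continuation. acc=(acc<<6)|0x09=0x349, pending=1
Byte[2]=B3: continuation. acc=(acc<<6)|0x33=0xD273, pending=0
Byte[3]=EC: 3-byte lead. pending=2, acc=0xC
Byte[4]=B6: continuation. acc=(acc<<6)|0x36=0x336, pending=1
Byte[5]=AA: continuation. acc=(acc<<6)|0x2A=0xCDAA, pending=0
Byte[6]=CB: 2-byte lead. pending=1, acc=0xB

Answer: 1 0xB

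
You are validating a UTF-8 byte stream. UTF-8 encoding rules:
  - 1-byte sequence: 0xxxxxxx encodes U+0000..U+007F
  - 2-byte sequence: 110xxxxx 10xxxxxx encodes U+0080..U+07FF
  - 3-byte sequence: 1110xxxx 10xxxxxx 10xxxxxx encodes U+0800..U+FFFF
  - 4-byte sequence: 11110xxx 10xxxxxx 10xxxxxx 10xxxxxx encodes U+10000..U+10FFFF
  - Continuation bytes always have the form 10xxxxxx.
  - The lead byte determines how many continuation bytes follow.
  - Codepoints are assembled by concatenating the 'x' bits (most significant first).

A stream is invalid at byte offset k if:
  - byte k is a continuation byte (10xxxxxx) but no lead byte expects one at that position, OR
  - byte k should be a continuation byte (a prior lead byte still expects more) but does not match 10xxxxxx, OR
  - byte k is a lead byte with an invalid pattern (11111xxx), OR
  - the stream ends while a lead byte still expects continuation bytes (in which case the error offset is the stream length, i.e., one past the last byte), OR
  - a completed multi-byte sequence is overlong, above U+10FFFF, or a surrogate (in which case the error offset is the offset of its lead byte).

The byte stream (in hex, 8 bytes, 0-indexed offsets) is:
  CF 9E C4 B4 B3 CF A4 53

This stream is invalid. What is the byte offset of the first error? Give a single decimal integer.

Answer: 4

Derivation:
Byte[0]=CF: 2-byte lead, need 1 cont bytes. acc=0xF
Byte[1]=9E: continuation. acc=(acc<<6)|0x1E=0x3DE
Completed: cp=U+03DE (starts at byte 0)
Byte[2]=C4: 2-byte lead, need 1 cont bytes. acc=0x4
Byte[3]=B4: continuation. acc=(acc<<6)|0x34=0x134
Completed: cp=U+0134 (starts at byte 2)
Byte[4]=B3: INVALID lead byte (not 0xxx/110x/1110/11110)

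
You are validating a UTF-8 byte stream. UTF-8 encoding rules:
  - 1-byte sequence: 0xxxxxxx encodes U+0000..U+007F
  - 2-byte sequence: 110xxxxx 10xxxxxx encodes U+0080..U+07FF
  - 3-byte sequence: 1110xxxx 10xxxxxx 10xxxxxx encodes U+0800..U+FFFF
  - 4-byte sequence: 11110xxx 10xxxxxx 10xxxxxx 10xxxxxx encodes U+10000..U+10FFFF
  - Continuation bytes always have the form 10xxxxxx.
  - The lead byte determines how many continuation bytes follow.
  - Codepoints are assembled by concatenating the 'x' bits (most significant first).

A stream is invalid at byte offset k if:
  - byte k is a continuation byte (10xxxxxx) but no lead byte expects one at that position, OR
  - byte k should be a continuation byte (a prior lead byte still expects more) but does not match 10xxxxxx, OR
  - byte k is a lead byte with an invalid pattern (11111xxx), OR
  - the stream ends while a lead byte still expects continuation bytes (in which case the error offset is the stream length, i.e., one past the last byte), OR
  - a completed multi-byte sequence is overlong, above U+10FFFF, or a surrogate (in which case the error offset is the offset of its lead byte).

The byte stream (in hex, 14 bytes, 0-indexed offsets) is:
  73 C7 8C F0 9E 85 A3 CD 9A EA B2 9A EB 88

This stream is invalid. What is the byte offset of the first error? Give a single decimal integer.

Byte[0]=73: 1-byte ASCII. cp=U+0073
Byte[1]=C7: 2-byte lead, need 1 cont bytes. acc=0x7
Byte[2]=8C: continuation. acc=(acc<<6)|0x0C=0x1CC
Completed: cp=U+01CC (starts at byte 1)
Byte[3]=F0: 4-byte lead, need 3 cont bytes. acc=0x0
Byte[4]=9E: continuation. acc=(acc<<6)|0x1E=0x1E
Byte[5]=85: continuation. acc=(acc<<6)|0x05=0x785
Byte[6]=A3: continuation. acc=(acc<<6)|0x23=0x1E163
Completed: cp=U+1E163 (starts at byte 3)
Byte[7]=CD: 2-byte lead, need 1 cont bytes. acc=0xD
Byte[8]=9A: continuation. acc=(acc<<6)|0x1A=0x35A
Completed: cp=U+035A (starts at byte 7)
Byte[9]=EA: 3-byte lead, need 2 cont bytes. acc=0xA
Byte[10]=B2: continuation. acc=(acc<<6)|0x32=0x2B2
Byte[11]=9A: continuation. acc=(acc<<6)|0x1A=0xAC9A
Completed: cp=U+AC9A (starts at byte 9)
Byte[12]=EB: 3-byte lead, need 2 cont bytes. acc=0xB
Byte[13]=88: continuation. acc=(acc<<6)|0x08=0x2C8
Byte[14]: stream ended, expected continuation. INVALID

Answer: 14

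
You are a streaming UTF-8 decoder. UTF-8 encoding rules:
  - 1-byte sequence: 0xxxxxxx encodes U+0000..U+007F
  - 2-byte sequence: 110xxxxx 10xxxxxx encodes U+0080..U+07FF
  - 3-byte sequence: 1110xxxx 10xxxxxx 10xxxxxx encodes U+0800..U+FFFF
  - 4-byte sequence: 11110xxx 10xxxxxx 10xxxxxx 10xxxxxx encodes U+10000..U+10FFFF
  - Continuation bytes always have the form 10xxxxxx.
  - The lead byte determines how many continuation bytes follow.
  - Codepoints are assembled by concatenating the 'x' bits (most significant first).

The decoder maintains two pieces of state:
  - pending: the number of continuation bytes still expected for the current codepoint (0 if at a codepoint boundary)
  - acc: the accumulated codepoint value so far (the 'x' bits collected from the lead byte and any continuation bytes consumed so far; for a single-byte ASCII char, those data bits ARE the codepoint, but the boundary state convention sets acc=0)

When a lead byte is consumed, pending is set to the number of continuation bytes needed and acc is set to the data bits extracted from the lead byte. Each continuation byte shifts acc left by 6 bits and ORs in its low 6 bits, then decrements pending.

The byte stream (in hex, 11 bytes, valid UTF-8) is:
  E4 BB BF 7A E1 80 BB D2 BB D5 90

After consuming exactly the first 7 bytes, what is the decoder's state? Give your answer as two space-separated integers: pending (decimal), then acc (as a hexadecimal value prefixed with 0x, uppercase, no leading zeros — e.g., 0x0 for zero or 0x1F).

Answer: 0 0x103B

Derivation:
Byte[0]=E4: 3-byte lead. pending=2, acc=0x4
Byte[1]=BB: continuation. acc=(acc<<6)|0x3B=0x13B, pending=1
Byte[2]=BF: continuation. acc=(acc<<6)|0x3F=0x4EFF, pending=0
Byte[3]=7A: 1-byte. pending=0, acc=0x0
Byte[4]=E1: 3-byte lead. pending=2, acc=0x1
Byte[5]=80: continuation. acc=(acc<<6)|0x00=0x40, pending=1
Byte[6]=BB: continuation. acc=(acc<<6)|0x3B=0x103B, pending=0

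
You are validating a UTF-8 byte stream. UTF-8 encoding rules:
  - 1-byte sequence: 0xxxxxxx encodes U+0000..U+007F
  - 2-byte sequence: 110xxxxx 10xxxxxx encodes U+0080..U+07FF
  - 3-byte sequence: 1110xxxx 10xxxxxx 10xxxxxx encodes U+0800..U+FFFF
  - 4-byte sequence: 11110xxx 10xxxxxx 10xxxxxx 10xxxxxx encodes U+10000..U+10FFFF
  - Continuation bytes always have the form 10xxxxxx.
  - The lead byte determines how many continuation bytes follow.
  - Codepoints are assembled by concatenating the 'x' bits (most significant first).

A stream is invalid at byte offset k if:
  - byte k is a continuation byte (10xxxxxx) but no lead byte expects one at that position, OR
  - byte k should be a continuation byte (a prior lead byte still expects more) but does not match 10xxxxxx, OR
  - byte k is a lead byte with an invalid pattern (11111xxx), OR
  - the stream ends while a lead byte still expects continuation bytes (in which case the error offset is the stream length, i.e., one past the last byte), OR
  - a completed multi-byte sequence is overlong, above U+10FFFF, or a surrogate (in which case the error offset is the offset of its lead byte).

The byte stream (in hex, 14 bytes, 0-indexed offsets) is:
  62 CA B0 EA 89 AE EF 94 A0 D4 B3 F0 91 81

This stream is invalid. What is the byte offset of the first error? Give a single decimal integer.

Byte[0]=62: 1-byte ASCII. cp=U+0062
Byte[1]=CA: 2-byte lead, need 1 cont bytes. acc=0xA
Byte[2]=B0: continuation. acc=(acc<<6)|0x30=0x2B0
Completed: cp=U+02B0 (starts at byte 1)
Byte[3]=EA: 3-byte lead, need 2 cont bytes. acc=0xA
Byte[4]=89: continuation. acc=(acc<<6)|0x09=0x289
Byte[5]=AE: continuation. acc=(acc<<6)|0x2E=0xA26E
Completed: cp=U+A26E (starts at byte 3)
Byte[6]=EF: 3-byte lead, need 2 cont bytes. acc=0xF
Byte[7]=94: continuation. acc=(acc<<6)|0x14=0x3D4
Byte[8]=A0: continuation. acc=(acc<<6)|0x20=0xF520
Completed: cp=U+F520 (starts at byte 6)
Byte[9]=D4: 2-byte lead, need 1 cont bytes. acc=0x14
Byte[10]=B3: continuation. acc=(acc<<6)|0x33=0x533
Completed: cp=U+0533 (starts at byte 9)
Byte[11]=F0: 4-byte lead, need 3 cont bytes. acc=0x0
Byte[12]=91: continuation. acc=(acc<<6)|0x11=0x11
Byte[13]=81: continuation. acc=(acc<<6)|0x01=0x441
Byte[14]: stream ended, expected continuation. INVALID

Answer: 14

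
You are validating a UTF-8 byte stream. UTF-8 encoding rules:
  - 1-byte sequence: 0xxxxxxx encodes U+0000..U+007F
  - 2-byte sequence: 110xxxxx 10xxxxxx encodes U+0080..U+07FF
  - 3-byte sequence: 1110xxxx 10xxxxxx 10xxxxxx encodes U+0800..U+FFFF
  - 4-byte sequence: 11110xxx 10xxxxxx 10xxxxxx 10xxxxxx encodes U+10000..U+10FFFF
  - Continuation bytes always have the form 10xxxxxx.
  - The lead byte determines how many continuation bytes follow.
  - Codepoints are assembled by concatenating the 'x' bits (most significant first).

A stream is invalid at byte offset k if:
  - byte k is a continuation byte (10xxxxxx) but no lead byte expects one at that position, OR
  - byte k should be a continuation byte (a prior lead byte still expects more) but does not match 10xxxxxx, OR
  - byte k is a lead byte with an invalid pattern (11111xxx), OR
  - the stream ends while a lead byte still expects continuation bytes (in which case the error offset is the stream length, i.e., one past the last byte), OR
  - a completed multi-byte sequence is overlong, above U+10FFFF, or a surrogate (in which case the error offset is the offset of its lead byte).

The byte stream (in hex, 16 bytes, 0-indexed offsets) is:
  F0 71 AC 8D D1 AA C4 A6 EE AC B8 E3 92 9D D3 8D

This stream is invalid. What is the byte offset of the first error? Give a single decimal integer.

Byte[0]=F0: 4-byte lead, need 3 cont bytes. acc=0x0
Byte[1]=71: expected 10xxxxxx continuation. INVALID

Answer: 1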